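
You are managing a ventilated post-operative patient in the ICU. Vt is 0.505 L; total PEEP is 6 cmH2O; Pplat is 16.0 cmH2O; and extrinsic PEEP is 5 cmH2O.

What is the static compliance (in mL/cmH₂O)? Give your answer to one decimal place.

50.5

End-expiratory occlusion gives total PEEP = 6 cmH2O (intrinsic PEEP = 6 − 5 = 1). Use total PEEP for the elastic gradient.
Cstat = Vt / (Pplat − PEEPtotal) = 505 / (16.0 − 6) = 505 / 10.0 = 50.5 mL/cmH2O.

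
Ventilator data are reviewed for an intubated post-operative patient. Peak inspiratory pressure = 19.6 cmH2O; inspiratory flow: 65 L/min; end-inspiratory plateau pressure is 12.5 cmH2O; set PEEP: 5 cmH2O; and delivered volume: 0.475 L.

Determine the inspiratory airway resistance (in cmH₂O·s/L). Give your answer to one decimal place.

Flow: 65 L/min ÷ 60 = 1.0833 L/s.
Raw = (PIP − Pplat) / flow = (19.6 − 12.5) / 1.0833 = 7.1 / 1.0833 = 6.554 cmH2O·s/L.

6.6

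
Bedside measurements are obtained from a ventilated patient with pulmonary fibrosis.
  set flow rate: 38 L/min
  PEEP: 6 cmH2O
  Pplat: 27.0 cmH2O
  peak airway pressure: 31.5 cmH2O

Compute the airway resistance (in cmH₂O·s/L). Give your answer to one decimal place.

Flow: 38 L/min ÷ 60 = 0.6333 L/s.
Raw = (PIP − Pplat) / flow = (31.5 − 27.0) / 0.6333 = 4.5 / 0.6333 = 7.106 cmH2O·s/L.

7.1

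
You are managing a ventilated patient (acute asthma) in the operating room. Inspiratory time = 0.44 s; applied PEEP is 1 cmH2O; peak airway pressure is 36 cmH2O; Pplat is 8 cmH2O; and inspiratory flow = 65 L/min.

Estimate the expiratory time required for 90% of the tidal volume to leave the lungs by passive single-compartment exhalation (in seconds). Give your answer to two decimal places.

Flow: 65 L/min ÷ 60 = 1.0833 L/s.
Vt = flow × Ti = 1.0833 L/s × 0.44 s × 1000 mL/L = 476.65 mL.
R = (PIP − Pplat)/V̇ = (36 − 8) / 1.0833 = 28.0/1.0833 = 25.847 cmH2O·s/L.
C = Vt/(Pplat − PEEP) = 476.65 / (8 − 1) = 476.65/7.0 = 68.093 mL/cmH2O.
τ = R × C = 25.847 × 0.06809 L/cmH2O = 1.76 s.
t = −τ·ln(1 − 0.90) = −1.76·ln(0.1) = 4.053 s.

4.05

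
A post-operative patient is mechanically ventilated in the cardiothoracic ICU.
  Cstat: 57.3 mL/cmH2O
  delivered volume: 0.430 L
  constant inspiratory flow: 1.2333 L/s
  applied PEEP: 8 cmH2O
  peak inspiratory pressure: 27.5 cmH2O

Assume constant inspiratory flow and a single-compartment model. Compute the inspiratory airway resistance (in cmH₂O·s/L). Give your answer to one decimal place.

Equation of motion (constant flow): PIP = Vt/C + R·V̇ + PEEP.
R·V̇ = PIP − Vt/C − PEEP = 27.5 − 430/57.3 − 8 = 27.5 − 7.504 − 8 = 11.996 cmH2O.
R = 11.996 / 1.2333 = 9.727 cmH2O·s/L.

9.7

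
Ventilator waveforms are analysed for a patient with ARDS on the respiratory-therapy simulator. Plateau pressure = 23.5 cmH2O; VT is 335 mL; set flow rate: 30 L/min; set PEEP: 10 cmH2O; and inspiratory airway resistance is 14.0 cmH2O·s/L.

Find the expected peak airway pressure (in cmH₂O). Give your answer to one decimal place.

30.5

Flow: 30 L/min ÷ 60 = 0.5 L/s.
PIP = Pplat + Raw × flow = 23.5 + 14.0 × 0.5 = 23.5 + 7.0 = 30.5 cmH2O.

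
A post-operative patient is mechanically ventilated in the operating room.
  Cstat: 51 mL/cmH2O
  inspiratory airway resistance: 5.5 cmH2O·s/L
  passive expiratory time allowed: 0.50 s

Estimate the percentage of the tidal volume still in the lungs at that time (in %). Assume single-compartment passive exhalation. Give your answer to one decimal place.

τ = R × C = 5.5 × 51 mL/cmH2O = 5.5 × 0.051 L/cmH2O = 0.2805 s.
Passive exhalation: V(t)/V₀ = e^(−t/τ) = e^(−0.50/0.2805) = 0.1682.
Fraction remaining = 0.1682 → 16.82%.

16.8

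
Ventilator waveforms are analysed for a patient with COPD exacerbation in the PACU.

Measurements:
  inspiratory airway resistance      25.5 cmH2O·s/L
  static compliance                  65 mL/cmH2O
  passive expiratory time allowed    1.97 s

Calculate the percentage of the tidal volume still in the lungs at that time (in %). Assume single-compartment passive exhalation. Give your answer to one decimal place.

30.5

τ = R × C = 25.5 × 65 mL/cmH2O = 25.5 × 0.065 L/cmH2O = 1.658 s.
Passive exhalation: V(t)/V₀ = e^(−t/τ) = e^(−1.97/1.658) = 0.3048.
Fraction remaining = 0.3048 → 30.48%.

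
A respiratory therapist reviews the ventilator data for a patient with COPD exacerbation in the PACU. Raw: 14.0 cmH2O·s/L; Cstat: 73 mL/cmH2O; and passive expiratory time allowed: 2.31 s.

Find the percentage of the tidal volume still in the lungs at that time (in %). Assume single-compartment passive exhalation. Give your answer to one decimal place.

τ = R × C = 14.0 × 73 mL/cmH2O = 14.0 × 0.073 L/cmH2O = 1.022 s.
Passive exhalation: V(t)/V₀ = e^(−t/τ) = e^(−2.31/1.022) = 0.1043.
Fraction remaining = 0.1043 → 10.43%.

10.4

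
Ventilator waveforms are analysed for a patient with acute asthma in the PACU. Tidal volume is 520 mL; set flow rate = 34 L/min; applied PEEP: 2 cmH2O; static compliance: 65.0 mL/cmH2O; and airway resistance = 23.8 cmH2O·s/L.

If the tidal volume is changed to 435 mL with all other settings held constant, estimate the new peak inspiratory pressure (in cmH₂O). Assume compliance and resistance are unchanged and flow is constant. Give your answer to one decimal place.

22.2

Flow: 34 L/min ÷ 60 = 0.5667 L/s.
PIP = Vt/C + R·V̇ + PEEP (constant-flow equation of motion).
Only the elastic term changes: ΔPIP = ΔVt / C = (435 − 520) / 65.0 = -1.308 cmH2O.
Original PIP = 520/65.0 + 23.8×0.5667 + 2 = 23.487 cmH2O; new PIP = 23.487 + (-1.308) = 22.179 cmH2O.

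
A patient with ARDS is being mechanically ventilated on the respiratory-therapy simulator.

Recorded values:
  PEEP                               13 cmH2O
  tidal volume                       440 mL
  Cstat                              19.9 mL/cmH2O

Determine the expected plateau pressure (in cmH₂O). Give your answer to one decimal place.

Pplat = PEEP + Vt / Cstat = 13 + 440 / 19.9 = 13 + 22.111 = 35.111 cmH2O.

35.1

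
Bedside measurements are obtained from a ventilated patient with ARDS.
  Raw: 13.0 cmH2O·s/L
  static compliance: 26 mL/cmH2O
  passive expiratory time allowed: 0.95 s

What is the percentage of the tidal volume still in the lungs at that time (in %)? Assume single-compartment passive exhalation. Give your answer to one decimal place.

τ = R × C = 13.0 × 26 mL/cmH2O = 13.0 × 0.026 L/cmH2O = 0.338 s.
Passive exhalation: V(t)/V₀ = e^(−t/τ) = e^(−0.95/0.338) = 0.06017.
Fraction remaining = 0.06017 → 6.017%.

6.0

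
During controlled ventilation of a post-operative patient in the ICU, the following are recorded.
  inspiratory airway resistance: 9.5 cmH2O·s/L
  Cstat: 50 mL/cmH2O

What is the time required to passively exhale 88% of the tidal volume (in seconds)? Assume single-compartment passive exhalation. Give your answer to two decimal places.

1.01

τ = R × C = 9.5 × 50 mL/cmH2O = 9.5 × 0.050 L/cmH2O = 0.475 s.
Exhaled fraction f = 1 − e^(−t/τ) → t = −τ·ln(1 − f) = −0.475·ln(0.12) = 1.007 s.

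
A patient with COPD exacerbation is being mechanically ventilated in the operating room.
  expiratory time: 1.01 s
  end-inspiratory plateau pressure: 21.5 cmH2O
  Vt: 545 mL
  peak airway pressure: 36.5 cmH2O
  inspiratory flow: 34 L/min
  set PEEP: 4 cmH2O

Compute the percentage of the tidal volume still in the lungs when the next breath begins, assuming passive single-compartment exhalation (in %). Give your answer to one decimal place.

Flow: 34 L/min ÷ 60 = 0.5667 L/s.
R = (PIP − Pplat)/V̇ = (36.5 − 21.5) / 0.5667 = 15.0/0.5667 = 26.469 cmH2O·s/L.
C = Vt/(Pplat − PEEP) = 545.0 / (21.5 − 4) = 545.0/17.5 = 31.143 mL/cmH2O.
τ = R × C = 26.469 × 0.03114 L/cmH2O = 0.8242 s.
Fraction remaining at end-expiration = e^(−Te/τ) = e^(−1.01/0.8242) = 0.2936 → 29.36%.

29.4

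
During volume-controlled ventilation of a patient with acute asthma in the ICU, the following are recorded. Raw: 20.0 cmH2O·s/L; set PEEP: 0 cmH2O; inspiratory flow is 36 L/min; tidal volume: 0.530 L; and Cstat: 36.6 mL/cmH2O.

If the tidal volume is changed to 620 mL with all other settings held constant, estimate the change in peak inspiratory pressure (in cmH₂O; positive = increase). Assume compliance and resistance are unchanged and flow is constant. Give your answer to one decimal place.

PIP = Vt/C + R·V̇ + PEEP (constant-flow equation of motion).
Only the elastic term changes: ΔPIP = ΔVt / C = (620 − 530) / 36.6 = 2.459 cmH2O.

2.5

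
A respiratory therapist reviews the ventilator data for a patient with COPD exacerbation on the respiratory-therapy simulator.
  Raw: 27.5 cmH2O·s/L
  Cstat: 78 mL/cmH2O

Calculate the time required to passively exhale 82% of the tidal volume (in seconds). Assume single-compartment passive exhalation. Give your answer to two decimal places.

3.68

τ = R × C = 27.5 × 78 mL/cmH2O = 27.5 × 0.078 L/cmH2O = 2.145 s.
Exhaled fraction f = 1 − e^(−t/τ) → t = −τ·ln(1 − f) = −2.145·ln(0.18) = 3.678 s.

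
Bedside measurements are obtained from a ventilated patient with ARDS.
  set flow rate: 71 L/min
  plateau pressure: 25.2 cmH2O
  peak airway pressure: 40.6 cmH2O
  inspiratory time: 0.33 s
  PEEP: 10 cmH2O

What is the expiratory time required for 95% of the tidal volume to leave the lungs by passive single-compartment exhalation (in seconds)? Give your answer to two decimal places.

1.00

Flow: 71 L/min ÷ 60 = 1.1833 L/s.
Vt = flow × Ti = 1.1833 L/s × 0.33 s × 1000 mL/L = 390.49 mL.
R = (PIP − Pplat)/V̇ = (40.6 − 25.2) / 1.1833 = 15.4/1.1833 = 13.014 cmH2O·s/L.
C = Vt/(Pplat − PEEP) = 390.49 / (25.2 − 10) = 390.49/15.2 = 25.69 mL/cmH2O.
τ = R × C = 13.014 × 0.02569 L/cmH2O = 0.3343 s.
t = −τ·ln(1 − 0.95) = −0.3343·ln(0.05) = 1.001 s.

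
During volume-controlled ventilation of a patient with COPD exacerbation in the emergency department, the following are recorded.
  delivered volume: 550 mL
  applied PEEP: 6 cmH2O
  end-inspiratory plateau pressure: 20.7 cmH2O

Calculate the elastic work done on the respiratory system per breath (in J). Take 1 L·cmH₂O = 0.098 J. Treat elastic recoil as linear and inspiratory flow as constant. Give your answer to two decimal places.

Elastic work ≈ ½ × (Pplat − PEEP) × Vt = 0.5 × (20.7 − 6) × 0.550 L = 0.5 × 14.7 × 0.550 = 4.043 L·cmH2O.
× 0.098 J/(L·cmH2O) → 0.3962 J.

0.40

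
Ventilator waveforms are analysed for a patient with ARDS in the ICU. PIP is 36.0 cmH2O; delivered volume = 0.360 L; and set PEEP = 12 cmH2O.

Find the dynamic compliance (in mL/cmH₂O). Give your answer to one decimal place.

15.0

Dynamic compliance = Vt / (PIP − PEEP) = 360 / (36.0 − 12) = 360 / 24.0 = 15.0 mL/cmH2O.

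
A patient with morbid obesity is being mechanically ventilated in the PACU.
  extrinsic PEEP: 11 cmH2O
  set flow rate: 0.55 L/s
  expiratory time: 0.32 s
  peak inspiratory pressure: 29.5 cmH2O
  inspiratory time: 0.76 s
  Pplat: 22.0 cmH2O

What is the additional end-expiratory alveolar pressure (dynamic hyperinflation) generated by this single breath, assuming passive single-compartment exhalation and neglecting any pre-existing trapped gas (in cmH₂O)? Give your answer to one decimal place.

5.9

Vt = flow × Ti = 0.55 L/s × 0.76 s × 1000 mL/L = 418.0 mL.
R = (PIP − Pplat)/V̇ = (29.5 − 22.0) / 0.55 = 7.5/0.55 = 13.636 cmH2O·s/L.
C = Vt/(Pplat − PEEP) = 418.0 / (22.0 − 11) = 418.0/11.0 = 38.0 mL/cmH2O.
τ = R × C = 13.636 × 0.038 L/cmH2O = 0.5182 s.
Fraction remaining = e^(−Te/τ) = e^(−0.32/0.5182) = 0.5393; trapped volume = 418.0 × 0.5393 = 225.43 mL.
Additional alveolar pressure from trapping ≈ V_trapped / C = 225.43 / 38.0 = 5.932 cmH2O.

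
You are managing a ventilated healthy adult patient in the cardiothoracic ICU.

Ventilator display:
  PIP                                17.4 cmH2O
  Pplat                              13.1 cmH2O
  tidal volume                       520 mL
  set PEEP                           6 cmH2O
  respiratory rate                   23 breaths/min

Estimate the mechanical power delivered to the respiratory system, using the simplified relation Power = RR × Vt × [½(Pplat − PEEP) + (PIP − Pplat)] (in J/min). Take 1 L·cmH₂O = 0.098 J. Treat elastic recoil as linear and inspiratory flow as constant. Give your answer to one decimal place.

Per-breath work = Vt × [½(Pplat−PEEP) + (PIP−Pplat)] = 0.520 × [0.5×7.1 + 4.3] = 0.520 × 7.85 = 4.082 L·cmH2O.
Power = 23 × 4.082 = 93.886 L·cmH2O/min.
× 0.098 J/(L·cmH2O) → 9.201 J/min.

9.2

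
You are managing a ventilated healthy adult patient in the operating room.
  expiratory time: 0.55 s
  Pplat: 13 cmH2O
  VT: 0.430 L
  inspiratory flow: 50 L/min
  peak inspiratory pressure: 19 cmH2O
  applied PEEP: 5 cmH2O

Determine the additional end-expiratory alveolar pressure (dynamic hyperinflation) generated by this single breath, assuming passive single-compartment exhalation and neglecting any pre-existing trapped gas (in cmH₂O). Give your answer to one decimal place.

Flow: 50 L/min ÷ 60 = 0.8333 L/s.
R = (PIP − Pplat)/V̇ = (19 − 13) / 0.8333 = 6.0/0.8333 = 7.2 cmH2O·s/L.
C = Vt/(Pplat − PEEP) = 430.0 / (13 − 5) = 430.0/8.0 = 53.75 mL/cmH2O.
τ = R × C = 7.2 × 0.05375 L/cmH2O = 0.387 s.
Fraction remaining = e^(−Te/τ) = e^(−0.55/0.387) = 0.2414; trapped volume = 430.0 × 0.2414 = 103.8 mL.
Additional alveolar pressure from trapping ≈ V_trapped / C = 103.8 / 53.75 = 1.931 cmH2O.

1.9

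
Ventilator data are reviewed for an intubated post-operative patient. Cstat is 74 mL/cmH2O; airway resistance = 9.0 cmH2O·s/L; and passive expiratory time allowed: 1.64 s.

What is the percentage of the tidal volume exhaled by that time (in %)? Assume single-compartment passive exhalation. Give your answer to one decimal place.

91.5

τ = R × C = 9.0 × 74 mL/cmH2O = 9.0 × 0.074 L/cmH2O = 0.666 s.
Passive exhalation: V(t)/V₀ = e^(−t/τ) = e^(−1.64/0.666) = 0.08522.
Fraction exhaled = 1 − 0.08522 = 0.9148 → 91.48%.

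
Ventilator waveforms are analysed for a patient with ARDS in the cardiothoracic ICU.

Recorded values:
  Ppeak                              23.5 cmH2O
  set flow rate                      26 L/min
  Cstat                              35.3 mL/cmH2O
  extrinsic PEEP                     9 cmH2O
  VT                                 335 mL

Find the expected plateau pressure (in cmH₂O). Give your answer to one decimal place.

Pplat = PEEP + Vt / Cstat = 9 + 335 / 35.3 = 9 + 9.49 = 18.49 cmH2O.

18.5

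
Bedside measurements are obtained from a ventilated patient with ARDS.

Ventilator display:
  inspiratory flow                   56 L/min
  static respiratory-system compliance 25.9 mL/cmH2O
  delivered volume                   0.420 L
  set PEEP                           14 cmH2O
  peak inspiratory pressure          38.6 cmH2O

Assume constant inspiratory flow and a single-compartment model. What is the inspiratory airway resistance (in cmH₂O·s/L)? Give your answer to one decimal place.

9.0

Flow: 56 L/min ÷ 60 = 0.9333 L/s.
Equation of motion (constant flow): PIP = Vt/C + R·V̇ + PEEP.
R·V̇ = PIP − Vt/C − PEEP = 38.6 − 420/25.9 − 14 = 38.6 − 16.216 − 14 = 8.384 cmH2O.
R = 8.384 / 0.9333 = 8.983 cmH2O·s/L.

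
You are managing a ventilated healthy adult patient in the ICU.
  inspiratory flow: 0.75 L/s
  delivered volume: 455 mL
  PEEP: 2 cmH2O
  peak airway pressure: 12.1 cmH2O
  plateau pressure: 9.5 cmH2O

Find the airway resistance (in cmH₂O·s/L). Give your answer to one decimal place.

3.5

Raw = (PIP − Pplat) / flow = (12.1 − 9.5) / 0.75 = 2.6 / 0.75 = 3.467 cmH2O·s/L.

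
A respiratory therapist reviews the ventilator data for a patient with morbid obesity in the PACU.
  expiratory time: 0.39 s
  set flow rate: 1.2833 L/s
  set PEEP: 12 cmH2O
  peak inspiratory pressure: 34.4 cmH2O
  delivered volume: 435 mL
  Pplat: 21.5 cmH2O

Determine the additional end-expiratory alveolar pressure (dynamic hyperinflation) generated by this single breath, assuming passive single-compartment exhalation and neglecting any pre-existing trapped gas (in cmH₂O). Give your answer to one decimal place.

4.1

R = (PIP − Pplat)/V̇ = (34.4 − 21.5) / 1.2833 = 12.9/1.2833 = 10.052 cmH2O·s/L.
C = Vt/(Pplat − PEEP) = 435.0 / (21.5 − 12) = 435.0/9.5 = 45.789 mL/cmH2O.
τ = R × C = 10.052 × 0.04579 L/cmH2O = 0.4603 s.
Fraction remaining = e^(−Te/τ) = e^(−0.39/0.4603) = 0.4286; trapped volume = 435.0 × 0.4286 = 186.44 mL.
Additional alveolar pressure from trapping ≈ V_trapped / C = 186.44 / 45.789 = 4.072 cmH2O.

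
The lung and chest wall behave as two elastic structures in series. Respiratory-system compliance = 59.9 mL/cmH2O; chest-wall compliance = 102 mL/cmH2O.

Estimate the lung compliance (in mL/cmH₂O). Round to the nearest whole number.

1/CL = 1/Crs − 1/Ccw.
1/CL = 1/59.9 − 1/102 = 0.006891.
CL = 145.12 mL/cmH2O.

145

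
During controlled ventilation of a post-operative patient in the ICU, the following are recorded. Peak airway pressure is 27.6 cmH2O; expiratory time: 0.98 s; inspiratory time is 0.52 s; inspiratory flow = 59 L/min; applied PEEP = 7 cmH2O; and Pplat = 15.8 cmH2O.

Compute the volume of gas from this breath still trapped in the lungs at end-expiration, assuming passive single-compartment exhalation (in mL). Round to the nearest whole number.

Flow: 59 L/min ÷ 60 = 0.9833 L/s.
Vt = flow × Ti = 0.9833 L/s × 0.52 s × 1000 mL/L = 511.32 mL.
R = (PIP − Pplat)/V̇ = (27.6 − 15.8) / 0.9833 = 11.8/0.9833 = 12.0 cmH2O·s/L.
C = Vt/(Pplat − PEEP) = 511.32 / (15.8 − 7) = 511.32/8.8 = 58.105 mL/cmH2O.
τ = R × C = 12.0 × 0.05811 L/cmH2O = 0.6973 s.
Fraction remaining = e^(−Te/τ) = e^(−0.98/0.6973) = 0.2453.
Trapped volume = 511.32 × 0.2453 = 125.43 mL.

125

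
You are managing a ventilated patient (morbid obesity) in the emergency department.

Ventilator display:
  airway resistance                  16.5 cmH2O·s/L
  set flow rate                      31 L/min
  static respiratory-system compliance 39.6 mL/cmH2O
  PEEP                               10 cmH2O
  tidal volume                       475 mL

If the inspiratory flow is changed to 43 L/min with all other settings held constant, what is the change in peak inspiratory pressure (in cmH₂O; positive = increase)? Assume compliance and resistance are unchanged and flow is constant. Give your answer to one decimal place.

3.3

Flow: 31 L/min ÷ 60 = 0.5167 L/s.
New flow: 43 L/min ÷ 60 = 0.7167 L/s.
PIP = Vt/C + R·V̇ + PEEP (constant-flow equation of motion).
Only the resistive term changes: ΔPIP = R × ΔV̇ = 16.5 × (0.7167 − 0.5167) = 16.5 × 0.2 = 3.3 cmH2O.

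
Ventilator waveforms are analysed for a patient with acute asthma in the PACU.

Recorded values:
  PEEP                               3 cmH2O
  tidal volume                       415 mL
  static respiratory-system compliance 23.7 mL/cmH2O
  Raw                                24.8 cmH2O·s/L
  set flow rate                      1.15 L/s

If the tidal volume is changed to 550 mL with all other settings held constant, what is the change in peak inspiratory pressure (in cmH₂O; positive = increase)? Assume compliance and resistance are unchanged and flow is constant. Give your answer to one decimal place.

5.7

PIP = Vt/C + R·V̇ + PEEP (constant-flow equation of motion).
Only the elastic term changes: ΔPIP = ΔVt / C = (550 − 415) / 23.7 = 5.696 cmH2O.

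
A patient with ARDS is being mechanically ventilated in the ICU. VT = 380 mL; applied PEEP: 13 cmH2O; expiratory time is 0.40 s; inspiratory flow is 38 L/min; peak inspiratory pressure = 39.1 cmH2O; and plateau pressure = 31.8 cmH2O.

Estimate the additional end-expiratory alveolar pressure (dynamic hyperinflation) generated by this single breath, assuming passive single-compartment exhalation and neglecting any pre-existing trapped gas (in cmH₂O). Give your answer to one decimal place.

Flow: 38 L/min ÷ 60 = 0.6333 L/s.
R = (PIP − Pplat)/V̇ = (39.1 − 31.8) / 0.6333 = 7.3/0.6333 = 11.527 cmH2O·s/L.
C = Vt/(Pplat − PEEP) = 380.0 / (31.8 − 13) = 380.0/18.8 = 20.213 mL/cmH2O.
τ = R × C = 11.527 × 0.02021 L/cmH2O = 0.233 s.
Fraction remaining = e^(−Te/τ) = e^(−0.40/0.233) = 0.1797; trapped volume = 380.0 × 0.1797 = 68.286 mL.
Additional alveolar pressure from trapping ≈ V_trapped / C = 68.286 / 20.213 = 3.378 cmH2O.

3.4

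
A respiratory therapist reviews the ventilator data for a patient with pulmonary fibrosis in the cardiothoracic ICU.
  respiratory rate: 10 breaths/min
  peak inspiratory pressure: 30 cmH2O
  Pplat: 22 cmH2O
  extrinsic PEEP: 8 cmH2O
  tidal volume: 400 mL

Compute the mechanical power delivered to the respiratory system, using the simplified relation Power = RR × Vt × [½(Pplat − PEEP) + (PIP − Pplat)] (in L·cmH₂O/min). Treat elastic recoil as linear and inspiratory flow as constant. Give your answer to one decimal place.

Per-breath work = Vt × [½(Pplat−PEEP) + (PIP−Pplat)] = 0.400 × [0.5×14.0 + 8.0] = 0.400 × 15.0 = 6.0 L·cmH2O.
Power = 10 × 6.0 = 60.0 L·cmH2O/min.

60.0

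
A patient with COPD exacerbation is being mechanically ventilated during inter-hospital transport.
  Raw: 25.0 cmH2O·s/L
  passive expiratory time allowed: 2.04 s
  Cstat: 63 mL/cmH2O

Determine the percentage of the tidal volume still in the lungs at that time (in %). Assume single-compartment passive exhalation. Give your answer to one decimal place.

27.4

τ = R × C = 25.0 × 63 mL/cmH2O = 25.0 × 0.063 L/cmH2O = 1.575 s.
Passive exhalation: V(t)/V₀ = e^(−t/τ) = e^(−2.04/1.575) = 0.2738.
Fraction remaining = 0.2738 → 27.38%.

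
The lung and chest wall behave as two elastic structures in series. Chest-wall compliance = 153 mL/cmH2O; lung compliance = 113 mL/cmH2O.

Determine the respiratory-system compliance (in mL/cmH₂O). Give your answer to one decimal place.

65.0

Lung and chest wall are elastances in series: 1/Crs = 1/CL + 1/Ccw.
1/Crs = 1/113 + 1/153 = 0.01539.
Crs = 64.977 mL/cmH2O.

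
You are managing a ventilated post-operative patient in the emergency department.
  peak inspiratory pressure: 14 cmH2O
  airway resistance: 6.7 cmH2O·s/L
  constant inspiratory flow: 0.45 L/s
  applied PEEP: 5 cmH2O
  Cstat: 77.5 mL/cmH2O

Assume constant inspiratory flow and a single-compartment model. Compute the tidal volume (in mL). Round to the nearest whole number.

464

Equation of motion (constant flow): PIP = Vt/C + R·V̇ + PEEP.
Vt/C = PIP − R·V̇ − PEEP = 14 − 3.015 − 5 = 5.985 cmH2O.
Vt = C × 5.985 = 77.5 × 5.985 = 463.84 mL.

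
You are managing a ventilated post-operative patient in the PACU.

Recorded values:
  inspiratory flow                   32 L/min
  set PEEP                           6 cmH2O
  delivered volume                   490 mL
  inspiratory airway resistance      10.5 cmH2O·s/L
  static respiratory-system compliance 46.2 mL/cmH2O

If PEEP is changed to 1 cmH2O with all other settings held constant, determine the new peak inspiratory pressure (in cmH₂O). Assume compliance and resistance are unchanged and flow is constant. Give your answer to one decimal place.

Flow: 32 L/min ÷ 60 = 0.5333 L/s.
PIP = Vt/C + R·V̇ + PEEP (constant-flow equation of motion).
Only the baseline term changes: ΔPIP = ΔPEEP = 1 − 6 = -5.0 cmH2O.
Original PIP = 490/46.2 + 10.5×0.5333 + 6 = 22.206 cmH2O; new PIP = 22.206 + (-5.0) = 17.206 cmH2O.

17.2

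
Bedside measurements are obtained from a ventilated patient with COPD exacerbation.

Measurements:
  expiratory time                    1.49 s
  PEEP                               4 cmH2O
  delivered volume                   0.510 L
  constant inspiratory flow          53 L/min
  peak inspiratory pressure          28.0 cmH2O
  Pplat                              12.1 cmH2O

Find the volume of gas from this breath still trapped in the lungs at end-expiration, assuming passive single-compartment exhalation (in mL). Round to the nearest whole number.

137

Flow: 53 L/min ÷ 60 = 0.8833 L/s.
R = (PIP − Pplat)/V̇ = (28.0 − 12.1) / 0.8833 = 15.9/0.8833 = 18.001 cmH2O·s/L.
C = Vt/(Pplat − PEEP) = 510.0 / (12.1 − 4) = 510.0/8.1 = 62.963 mL/cmH2O.
τ = R × C = 18.001 × 0.06296 L/cmH2O = 1.133 s.
Fraction remaining = e^(−Te/τ) = e^(−1.49/1.133) = 0.2684.
Trapped volume = 510.0 × 0.2684 = 136.88 mL.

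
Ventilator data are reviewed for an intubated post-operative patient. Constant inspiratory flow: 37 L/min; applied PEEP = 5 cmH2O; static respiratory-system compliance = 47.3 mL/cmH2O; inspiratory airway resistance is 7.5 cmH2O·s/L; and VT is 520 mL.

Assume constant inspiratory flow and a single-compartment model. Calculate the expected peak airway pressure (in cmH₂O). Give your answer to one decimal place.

20.6

Flow: 37 L/min ÷ 60 = 0.6167 L/s.
Equation of motion (constant flow): PIP = Vt/C + R·V̇ + PEEP.
PIP = 520/47.3 + 7.5×0.6167 + 5 = 10.994 + 4.625 + 5 = 20.619 cmH2O.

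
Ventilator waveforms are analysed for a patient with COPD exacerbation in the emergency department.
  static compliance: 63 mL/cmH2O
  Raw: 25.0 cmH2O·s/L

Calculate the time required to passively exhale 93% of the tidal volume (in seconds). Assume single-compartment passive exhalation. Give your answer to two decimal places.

τ = R × C = 25.0 × 63 mL/cmH2O = 25.0 × 0.063 L/cmH2O = 1.575 s.
Exhaled fraction f = 1 − e^(−t/τ) → t = −τ·ln(1 − f) = −1.575·ln(0.07) = 4.188 s.

4.19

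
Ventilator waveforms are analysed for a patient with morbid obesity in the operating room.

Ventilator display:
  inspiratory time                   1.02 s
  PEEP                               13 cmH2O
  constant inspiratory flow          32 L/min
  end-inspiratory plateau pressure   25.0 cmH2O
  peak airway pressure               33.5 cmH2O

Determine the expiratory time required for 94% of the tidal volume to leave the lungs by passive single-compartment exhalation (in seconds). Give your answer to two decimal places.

2.03

Flow: 32 L/min ÷ 60 = 0.5333 L/s.
Vt = flow × Ti = 0.5333 L/s × 1.02 s × 1000 mL/L = 543.97 mL.
R = (PIP − Pplat)/V̇ = (33.5 − 25.0) / 0.5333 = 8.5/0.5333 = 15.938 cmH2O·s/L.
C = Vt/(Pplat − PEEP) = 543.97 / (25.0 − 13) = 543.97/12.0 = 45.331 mL/cmH2O.
τ = R × C = 15.938 × 0.04533 L/cmH2O = 0.7225 s.
t = −τ·ln(1 − 0.94) = −0.7225·ln(0.06) = 2.033 s.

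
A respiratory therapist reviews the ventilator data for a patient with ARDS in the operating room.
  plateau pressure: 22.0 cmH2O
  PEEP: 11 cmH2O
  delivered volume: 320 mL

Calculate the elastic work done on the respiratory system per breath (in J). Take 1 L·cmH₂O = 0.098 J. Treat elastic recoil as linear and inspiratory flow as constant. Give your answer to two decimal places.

0.17

Elastic work ≈ ½ × (Pplat − PEEP) × Vt = 0.5 × (22.0 − 11) × 0.320 L = 0.5 × 11.0 × 0.320 = 1.76 L·cmH2O.
× 0.098 J/(L·cmH2O) → 0.1725 J.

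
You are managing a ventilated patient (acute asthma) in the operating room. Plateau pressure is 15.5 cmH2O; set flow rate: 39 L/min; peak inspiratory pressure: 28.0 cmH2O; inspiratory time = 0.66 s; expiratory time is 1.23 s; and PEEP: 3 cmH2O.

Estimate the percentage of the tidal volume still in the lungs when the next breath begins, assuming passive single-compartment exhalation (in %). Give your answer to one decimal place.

Flow: 39 L/min ÷ 60 = 0.65 L/s.
Vt = flow × Ti = 0.65 L/s × 0.66 s × 1000 mL/L = 429.0 mL.
R = (PIP − Pplat)/V̇ = (28.0 − 15.5) / 0.65 = 12.5/0.65 = 19.231 cmH2O·s/L.
C = Vt/(Pplat − PEEP) = 429.0 / (15.5 − 3) = 429.0/12.5 = 34.32 mL/cmH2O.
τ = R × C = 19.231 × 0.03432 L/cmH2O = 0.66 s.
Fraction remaining at end-expiration = e^(−Te/τ) = e^(−1.23/0.66) = 0.1551 → 15.51%.

15.5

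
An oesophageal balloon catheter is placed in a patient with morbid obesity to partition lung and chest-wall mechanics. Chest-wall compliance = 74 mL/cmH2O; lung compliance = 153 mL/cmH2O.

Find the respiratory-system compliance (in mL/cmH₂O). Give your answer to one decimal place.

49.9

Lung and chest wall are elastances in series: 1/Crs = 1/CL + 1/Ccw.
1/Crs = 1/153 + 1/74 = 0.02005.
Crs = 49.875 mL/cmH2O.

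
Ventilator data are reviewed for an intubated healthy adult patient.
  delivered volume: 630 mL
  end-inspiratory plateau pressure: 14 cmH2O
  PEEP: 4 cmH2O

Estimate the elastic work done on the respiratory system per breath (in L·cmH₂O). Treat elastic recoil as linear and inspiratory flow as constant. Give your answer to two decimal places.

Elastic work ≈ ½ × (Pplat − PEEP) × Vt = 0.5 × (14 − 4) × 0.630 L = 0.5 × 10.0 × 0.630 = 3.15 L·cmH2O.

3.15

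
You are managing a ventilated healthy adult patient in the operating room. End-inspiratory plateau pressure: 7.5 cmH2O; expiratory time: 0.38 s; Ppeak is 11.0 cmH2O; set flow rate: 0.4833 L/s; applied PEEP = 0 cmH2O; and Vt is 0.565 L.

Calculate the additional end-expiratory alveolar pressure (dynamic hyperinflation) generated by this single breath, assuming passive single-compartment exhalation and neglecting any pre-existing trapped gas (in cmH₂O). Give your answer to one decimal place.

R = (PIP − Pplat)/V̇ = (11.0 − 7.5) / 0.4833 = 3.5/0.4833 = 7.242 cmH2O·s/L.
C = Vt/(Pplat − PEEP) = 565.0 / (7.5 − 0) = 565.0/7.5 = 75.333 mL/cmH2O.
τ = R × C = 7.242 × 0.07533 L/cmH2O = 0.5455 s.
Fraction remaining = e^(−Te/τ) = e^(−0.38/0.5455) = 0.4983; trapped volume = 565.0 × 0.4983 = 281.54 mL.
Additional alveolar pressure from trapping ≈ V_trapped / C = 281.54 / 75.333 = 3.737 cmH2O.

3.7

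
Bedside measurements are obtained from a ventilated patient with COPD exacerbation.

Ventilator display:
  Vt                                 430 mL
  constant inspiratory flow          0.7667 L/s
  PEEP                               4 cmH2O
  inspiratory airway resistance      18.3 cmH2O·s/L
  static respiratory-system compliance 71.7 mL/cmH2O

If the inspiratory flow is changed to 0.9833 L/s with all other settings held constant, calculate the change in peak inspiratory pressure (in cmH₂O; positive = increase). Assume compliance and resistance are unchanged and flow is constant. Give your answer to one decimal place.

PIP = Vt/C + R·V̇ + PEEP (constant-flow equation of motion).
Only the resistive term changes: ΔPIP = R × ΔV̇ = 18.3 × (0.9833 − 0.7667) = 18.3 × 0.2166 = 3.964 cmH2O.

4.0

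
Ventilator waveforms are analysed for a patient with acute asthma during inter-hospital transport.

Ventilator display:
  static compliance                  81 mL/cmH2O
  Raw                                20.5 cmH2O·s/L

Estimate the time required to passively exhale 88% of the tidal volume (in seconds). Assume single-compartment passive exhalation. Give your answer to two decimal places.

3.52

τ = R × C = 20.5 × 81 mL/cmH2O = 20.5 × 0.081 L/cmH2O = 1.661 s.
Exhaled fraction f = 1 − e^(−t/τ) → t = −τ·ln(1 − f) = −1.661·ln(0.12) = 3.522 s.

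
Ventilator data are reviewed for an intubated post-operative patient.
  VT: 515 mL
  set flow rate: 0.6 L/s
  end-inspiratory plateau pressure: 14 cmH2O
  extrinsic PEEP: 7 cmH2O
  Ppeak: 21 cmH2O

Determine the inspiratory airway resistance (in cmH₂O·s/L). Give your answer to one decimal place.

11.7

Raw = (PIP − Pplat) / flow = (21 − 14) / 0.6 = 7.0 / 0.6 = 11.667 cmH2O·s/L.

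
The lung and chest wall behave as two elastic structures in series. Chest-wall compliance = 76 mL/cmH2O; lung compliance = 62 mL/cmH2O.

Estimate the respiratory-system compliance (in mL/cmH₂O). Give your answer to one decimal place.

34.1

Lung and chest wall are elastances in series: 1/Crs = 1/CL + 1/Ccw.
1/Crs = 1/62 + 1/76 = 0.02929.
Crs = 34.141 mL/cmH2O.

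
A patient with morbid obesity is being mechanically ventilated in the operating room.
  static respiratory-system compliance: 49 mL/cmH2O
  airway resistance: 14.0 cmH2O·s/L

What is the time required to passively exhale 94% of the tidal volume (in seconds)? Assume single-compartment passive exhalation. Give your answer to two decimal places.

1.93

τ = R × C = 14.0 × 49 mL/cmH2O = 14.0 × 0.049 L/cmH2O = 0.686 s.
Exhaled fraction f = 1 − e^(−t/τ) → t = −τ·ln(1 − f) = −0.686·ln(0.06) = 1.93 s.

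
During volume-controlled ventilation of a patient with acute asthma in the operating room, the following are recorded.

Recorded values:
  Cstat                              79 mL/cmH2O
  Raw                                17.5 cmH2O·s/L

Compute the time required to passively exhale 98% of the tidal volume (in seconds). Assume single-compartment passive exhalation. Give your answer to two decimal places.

τ = R × C = 17.5 × 79 mL/cmH2O = 17.5 × 0.079 L/cmH2O = 1.383 s.
Exhaled fraction f = 1 − e^(−t/τ) → t = −τ·ln(1 − f) = −1.383·ln(0.02) = 5.41 s.

5.41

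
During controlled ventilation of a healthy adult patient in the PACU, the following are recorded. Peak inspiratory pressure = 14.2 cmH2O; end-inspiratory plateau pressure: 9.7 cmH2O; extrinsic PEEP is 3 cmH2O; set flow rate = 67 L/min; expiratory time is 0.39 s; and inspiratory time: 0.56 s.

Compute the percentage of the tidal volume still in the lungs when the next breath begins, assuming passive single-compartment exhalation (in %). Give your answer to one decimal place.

35.5

Flow: 67 L/min ÷ 60 = 1.1167 L/s.
Vt = flow × Ti = 1.1167 L/s × 0.56 s × 1000 mL/L = 625.35 mL.
R = (PIP − Pplat)/V̇ = (14.2 − 9.7) / 1.1167 = 4.5/1.1167 = 4.03 cmH2O·s/L.
C = Vt/(Pplat − PEEP) = 625.35 / (9.7 − 3) = 625.35/6.7 = 93.336 mL/cmH2O.
τ = R × C = 4.03 × 0.09334 L/cmH2O = 0.3762 s.
Fraction remaining at end-expiration = e^(−Te/τ) = e^(−0.39/0.3762) = 0.3546 → 35.46%.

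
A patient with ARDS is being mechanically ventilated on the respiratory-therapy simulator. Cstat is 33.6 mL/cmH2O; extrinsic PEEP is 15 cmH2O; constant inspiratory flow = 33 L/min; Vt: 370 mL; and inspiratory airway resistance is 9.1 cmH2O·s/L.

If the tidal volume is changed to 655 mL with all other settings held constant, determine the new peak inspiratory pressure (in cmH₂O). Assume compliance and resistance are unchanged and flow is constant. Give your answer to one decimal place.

Flow: 33 L/min ÷ 60 = 0.55 L/s.
PIP = Vt/C + R·V̇ + PEEP (constant-flow equation of motion).
Only the elastic term changes: ΔPIP = ΔVt / C = (655 − 370) / 33.6 = 8.482 cmH2O.
Original PIP = 370/33.6 + 9.1×0.55 + 15 = 31.017 cmH2O; new PIP = 31.017 + (8.482) = 39.499 cmH2O.

39.5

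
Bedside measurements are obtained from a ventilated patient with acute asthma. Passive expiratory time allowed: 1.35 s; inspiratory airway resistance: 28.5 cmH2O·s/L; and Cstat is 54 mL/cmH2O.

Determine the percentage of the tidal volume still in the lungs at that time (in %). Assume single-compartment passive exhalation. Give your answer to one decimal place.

τ = R × C = 28.5 × 54 mL/cmH2O = 28.5 × 0.054 L/cmH2O = 1.539 s.
Passive exhalation: V(t)/V₀ = e^(−t/τ) = e^(−1.35/1.539) = 0.4159.
Fraction remaining = 0.4159 → 41.59%.

41.6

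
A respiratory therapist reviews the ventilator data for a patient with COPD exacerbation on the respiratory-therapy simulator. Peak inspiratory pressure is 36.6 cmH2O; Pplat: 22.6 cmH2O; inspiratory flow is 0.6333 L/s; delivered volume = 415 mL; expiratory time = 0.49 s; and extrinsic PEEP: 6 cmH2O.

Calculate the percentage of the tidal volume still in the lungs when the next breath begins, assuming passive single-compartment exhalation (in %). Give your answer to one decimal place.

41.2

R = (PIP − Pplat)/V̇ = (36.6 − 22.6) / 0.6333 = 14.0/0.6333 = 22.106 cmH2O·s/L.
C = Vt/(Pplat − PEEP) = 415.0 / (22.6 − 6) = 415.0/16.6 = 25.0 mL/cmH2O.
τ = R × C = 22.106 × 0.025 L/cmH2O = 0.5527 s.
Fraction remaining at end-expiration = e^(−Te/τ) = e^(−0.49/0.5527) = 0.4121 → 41.21%.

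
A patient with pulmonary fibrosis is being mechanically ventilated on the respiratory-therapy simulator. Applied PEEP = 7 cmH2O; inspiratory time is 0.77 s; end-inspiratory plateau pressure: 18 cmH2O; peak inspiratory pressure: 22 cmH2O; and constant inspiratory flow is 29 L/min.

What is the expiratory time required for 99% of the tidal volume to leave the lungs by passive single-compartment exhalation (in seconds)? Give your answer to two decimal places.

Flow: 29 L/min ÷ 60 = 0.4833 L/s.
Vt = flow × Ti = 0.4833 L/s × 0.77 s × 1000 mL/L = 372.14 mL.
R = (PIP − Pplat)/V̇ = (22 − 18) / 0.4833 = 4.0/0.4833 = 8.276 cmH2O·s/L.
C = Vt/(Pplat − PEEP) = 372.14 / (18 − 7) = 372.14/11.0 = 33.831 mL/cmH2O.
τ = R × C = 8.276 × 0.03383 L/cmH2O = 0.28 s.
t = −τ·ln(1 − 0.99) = −0.28·ln(0.01) = 1.289 s.

1.29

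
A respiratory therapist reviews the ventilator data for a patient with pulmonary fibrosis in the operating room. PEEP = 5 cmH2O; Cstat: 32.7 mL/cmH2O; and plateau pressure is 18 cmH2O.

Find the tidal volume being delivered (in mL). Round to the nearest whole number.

425

Vt = Cstat × (Pplat − PEEP) = 32.7 × (18 − 5) = 32.7 × 13.0 = 425.1 mL.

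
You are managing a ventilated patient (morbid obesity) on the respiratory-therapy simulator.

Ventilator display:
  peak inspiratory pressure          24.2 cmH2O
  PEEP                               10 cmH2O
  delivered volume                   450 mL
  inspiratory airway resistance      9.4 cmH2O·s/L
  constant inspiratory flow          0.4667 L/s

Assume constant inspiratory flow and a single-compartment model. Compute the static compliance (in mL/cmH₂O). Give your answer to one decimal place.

Equation of motion (constant flow): PIP = Vt/C + R·V̇ + PEEP.
Vt/C = PIP − R·V̇ − PEEP = 24.2 − 9.4×0.4667 − 10 = 24.2 − 4.387 − 10 = 9.813 cmH2O.
C = Vt / 9.813 = 450 / 9.813 = 45.858 mL/cmH2O.

45.9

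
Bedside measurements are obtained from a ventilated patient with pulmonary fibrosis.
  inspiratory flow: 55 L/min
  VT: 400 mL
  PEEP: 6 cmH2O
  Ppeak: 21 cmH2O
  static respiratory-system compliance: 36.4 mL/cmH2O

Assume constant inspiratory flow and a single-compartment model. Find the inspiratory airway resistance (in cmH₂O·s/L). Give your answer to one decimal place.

4.4

Flow: 55 L/min ÷ 60 = 0.9167 L/s.
Equation of motion (constant flow): PIP = Vt/C + R·V̇ + PEEP.
R·V̇ = PIP − Vt/C − PEEP = 21 − 400/36.4 − 6 = 21 − 10.989 − 6 = 4.011 cmH2O.
R = 4.011 / 0.9167 = 4.375 cmH2O·s/L.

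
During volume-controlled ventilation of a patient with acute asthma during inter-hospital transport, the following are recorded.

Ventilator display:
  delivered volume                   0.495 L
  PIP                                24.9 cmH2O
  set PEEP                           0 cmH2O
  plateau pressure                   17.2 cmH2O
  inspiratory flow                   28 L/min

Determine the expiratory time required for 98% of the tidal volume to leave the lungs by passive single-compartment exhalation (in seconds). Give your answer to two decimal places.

1.86

Flow: 28 L/min ÷ 60 = 0.4667 L/s.
R = (PIP − Pplat)/V̇ = (24.9 − 17.2) / 0.4667 = 7.7/0.4667 = 16.499 cmH2O·s/L.
C = Vt/(Pplat − PEEP) = 495.0 / (17.2 − 0) = 495.0/17.2 = 28.779 mL/cmH2O.
τ = R × C = 16.499 × 0.02878 L/cmH2O = 0.4748 s.
t = −τ·ln(1 − 0.98) = −0.4748·ln(0.02) = 1.857 s.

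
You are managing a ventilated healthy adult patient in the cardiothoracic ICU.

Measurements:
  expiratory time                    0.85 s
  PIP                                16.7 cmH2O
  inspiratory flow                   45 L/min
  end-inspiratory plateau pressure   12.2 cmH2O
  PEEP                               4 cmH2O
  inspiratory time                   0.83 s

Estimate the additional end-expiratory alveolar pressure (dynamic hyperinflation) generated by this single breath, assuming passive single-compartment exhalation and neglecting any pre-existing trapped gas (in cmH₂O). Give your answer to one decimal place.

1.3

Flow: 45 L/min ÷ 60 = 0.75 L/s.
Vt = flow × Ti = 0.75 L/s × 0.83 s × 1000 mL/L = 622.5 mL.
R = (PIP − Pplat)/V̇ = (16.7 − 12.2) / 0.75 = 4.5/0.75 = 6.0 cmH2O·s/L.
C = Vt/(Pplat − PEEP) = 622.5 / (12.2 − 4) = 622.5/8.2 = 75.915 mL/cmH2O.
τ = R × C = 6.0 × 0.07592 L/cmH2O = 0.4555 s.
Fraction remaining = e^(−Te/τ) = e^(−0.85/0.4555) = 0.1547; trapped volume = 622.5 × 0.1547 = 96.301 mL.
Additional alveolar pressure from trapping ≈ V_trapped / C = 96.301 / 75.915 = 1.269 cmH2O.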